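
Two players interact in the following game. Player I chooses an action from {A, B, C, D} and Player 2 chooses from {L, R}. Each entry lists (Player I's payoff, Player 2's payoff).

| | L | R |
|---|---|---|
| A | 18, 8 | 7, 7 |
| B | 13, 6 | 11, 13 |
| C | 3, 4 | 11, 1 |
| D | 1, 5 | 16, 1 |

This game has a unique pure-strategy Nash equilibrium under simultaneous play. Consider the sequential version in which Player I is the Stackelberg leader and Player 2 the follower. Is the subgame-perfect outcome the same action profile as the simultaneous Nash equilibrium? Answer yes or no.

Solve by backward induction (Player I leads).
- A: BR = L, leader payoff 18.
- B: BR = R, leader payoff 11.
- C: BR = L, leader payoff 3.
- D: BR = L, leader payoff 1.
Player I's induced payoffs are 18, 11, 3, 1, so Player I commits to A. Subgame-perfect outcome: (A, L) with payoffs (18, 8).
Under simultaneous play:
Player I's best replies: L→A; R→D.
Player 2's best replies: A→L; B→R; C→L; D→L.
Only (A, L) has each player best-responding; Nash payoffs (18, 8).
Sequential outcome (A, L) coincides with the Nash profile (A, L).

yes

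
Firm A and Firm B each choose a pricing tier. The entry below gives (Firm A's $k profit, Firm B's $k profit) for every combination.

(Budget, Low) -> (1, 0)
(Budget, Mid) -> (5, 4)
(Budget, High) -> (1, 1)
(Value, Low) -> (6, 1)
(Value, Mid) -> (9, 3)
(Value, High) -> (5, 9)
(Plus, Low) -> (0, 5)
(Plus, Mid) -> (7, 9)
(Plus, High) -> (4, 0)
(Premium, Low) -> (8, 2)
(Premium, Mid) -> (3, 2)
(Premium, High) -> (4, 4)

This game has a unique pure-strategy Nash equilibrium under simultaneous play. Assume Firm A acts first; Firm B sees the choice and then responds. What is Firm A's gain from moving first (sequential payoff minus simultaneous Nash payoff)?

2

Work backward from Firm B's decision.
- Budget: BR = Mid, leader payoff 5.
- Value: BR = High, leader payoff 5.
- Plus: BR = Mid, leader payoff 7.
- Premium: BR = High, leader payoff 4.
Among 5, 5, 7, 4, the best is 7 at Plus. Subgame-perfect outcome: (Plus, Mid) with payoffs (7, 9).
Under simultaneous play:
Firm A's best replies: Low→Premium; Mid→Value; High→Value.
Firm B's best replies: Budget→Mid; Value→High; Plus→Mid; Premium→High.
The unique mutual best reply is (Value, High), giving (5, 9).
Firm A's commitment gain: 7 − 5 = 2.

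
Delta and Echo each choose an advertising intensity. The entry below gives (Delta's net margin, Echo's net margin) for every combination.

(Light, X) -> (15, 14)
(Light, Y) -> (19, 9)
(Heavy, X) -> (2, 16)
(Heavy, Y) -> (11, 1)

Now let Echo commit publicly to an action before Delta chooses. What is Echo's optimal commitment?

Delta best-responds to each possible Echo move:
- X → Delta plays Light (best of 15, 2); Echo gets 14.
- Y → Delta plays Light (best of 19, 11); Echo gets 9.
Maximizing over 14, 9, Echo chooses X. Subgame-perfect outcome: (Light, X) with payoffs (15, 14).

X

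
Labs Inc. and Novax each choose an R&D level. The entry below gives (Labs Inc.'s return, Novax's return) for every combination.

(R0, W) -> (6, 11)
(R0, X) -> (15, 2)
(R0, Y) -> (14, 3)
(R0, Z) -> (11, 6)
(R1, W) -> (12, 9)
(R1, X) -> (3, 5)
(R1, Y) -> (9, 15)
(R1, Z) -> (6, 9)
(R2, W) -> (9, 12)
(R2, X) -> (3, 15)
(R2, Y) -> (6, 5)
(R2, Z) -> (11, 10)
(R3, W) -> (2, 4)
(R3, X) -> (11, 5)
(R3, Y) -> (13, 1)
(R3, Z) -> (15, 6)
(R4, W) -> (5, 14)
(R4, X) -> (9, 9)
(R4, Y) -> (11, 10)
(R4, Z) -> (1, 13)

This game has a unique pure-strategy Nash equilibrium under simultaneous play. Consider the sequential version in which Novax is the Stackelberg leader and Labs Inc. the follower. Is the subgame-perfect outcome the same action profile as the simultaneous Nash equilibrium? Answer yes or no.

Backward induction with Novax moving first.
- W: Labs Inc. compares 6, 12, 9, 2, 5 and picks R1; Novax would get 9.
- X: Labs Inc. compares 15, 3, 3, 11, 9 and picks R0; Novax would get 2.
- Y: Labs Inc. compares 14, 9, 6, 13, 11 and picks R0; Novax would get 3.
- Z: Labs Inc. compares 11, 6, 11, 15, 1 and picks R3; Novax would get 6.
Novax's induced payoffs are 9, 2, 3, 6, so Novax commits to W. Subgame-perfect outcome: (R1, W) with payoffs (12, 9).
Now find the simultaneous Nash equilibrium.
Labs Inc.'s best replies: W→R1; X→R0; Y→R0; Z→R3.
Novax's best replies: R0→W; R1→Y; R2→X; R3→Z; R4→W.
Only (R3, Z) has each player best-responding; Nash payoffs (15, 6).
Sequential outcome (R1, W) differs from the Nash profile (R3, Z).

no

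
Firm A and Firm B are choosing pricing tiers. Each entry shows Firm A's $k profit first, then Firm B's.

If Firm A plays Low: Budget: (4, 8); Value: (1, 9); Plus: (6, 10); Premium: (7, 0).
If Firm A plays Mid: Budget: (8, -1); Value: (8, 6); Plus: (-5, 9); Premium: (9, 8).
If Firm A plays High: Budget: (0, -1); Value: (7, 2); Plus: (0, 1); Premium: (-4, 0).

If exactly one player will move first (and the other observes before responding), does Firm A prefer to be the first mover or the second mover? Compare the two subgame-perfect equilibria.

If Firm A leads: Firm B's best replies are Low→Plus, Mid→Plus, High→Value; Firm A's induced payoffs 6, -5, 7; outcome (High, Value), payoffs (7, 2).
If Firm B leads: Firm A's best replies are Budget→Mid, Value→Mid, Plus→Low, Premium→Mid; Firm B's induced payoffs -1, 6, 10, 8; outcome (Low, Plus), payoffs (6, 10).
Firm A gets 7 moving first and 6 moving second, so Firm A prefers to move first.

first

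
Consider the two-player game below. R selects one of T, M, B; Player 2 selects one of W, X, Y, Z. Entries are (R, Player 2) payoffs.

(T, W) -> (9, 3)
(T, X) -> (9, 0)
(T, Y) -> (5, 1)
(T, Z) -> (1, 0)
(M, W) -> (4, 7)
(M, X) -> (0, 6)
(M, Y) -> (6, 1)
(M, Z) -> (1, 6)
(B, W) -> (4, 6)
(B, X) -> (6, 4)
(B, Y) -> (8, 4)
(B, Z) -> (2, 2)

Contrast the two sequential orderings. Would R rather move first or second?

first

If R leads: Player 2's best replies are T→W, M→W, B→W; R's induced payoffs 9, 4, 4; outcome (T, W), payoffs (9, 3).
If Player 2 leads: R's best replies are W→T, X→T, Y→B, Z→B; Player 2's induced payoffs 3, 0, 4, 2; outcome (B, Y), payoffs (8, 4).
R gets 9 moving first and 8 moving second, so R prefers to move first.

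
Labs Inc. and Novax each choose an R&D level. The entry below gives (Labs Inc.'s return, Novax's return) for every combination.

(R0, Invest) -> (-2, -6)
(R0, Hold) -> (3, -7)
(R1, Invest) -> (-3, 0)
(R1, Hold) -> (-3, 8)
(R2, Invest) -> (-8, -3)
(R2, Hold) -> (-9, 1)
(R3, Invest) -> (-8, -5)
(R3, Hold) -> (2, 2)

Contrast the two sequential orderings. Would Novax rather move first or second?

If Labs Inc. leads: Novax's best replies are R0→Invest, R1→Hold, R2→Hold, R3→Hold; Labs Inc.'s induced payoffs -2, -3, -9, 2; outcome (R3, Hold), payoffs (2, 2).
If Novax leads: Labs Inc.'s best replies are Invest→R0, Hold→R0; Novax's induced payoffs -6, -7; outcome (R0, Invest), payoffs (-2, -6).
Novax gets -6 moving first and 2 moving second, so Novax prefers to move second.

second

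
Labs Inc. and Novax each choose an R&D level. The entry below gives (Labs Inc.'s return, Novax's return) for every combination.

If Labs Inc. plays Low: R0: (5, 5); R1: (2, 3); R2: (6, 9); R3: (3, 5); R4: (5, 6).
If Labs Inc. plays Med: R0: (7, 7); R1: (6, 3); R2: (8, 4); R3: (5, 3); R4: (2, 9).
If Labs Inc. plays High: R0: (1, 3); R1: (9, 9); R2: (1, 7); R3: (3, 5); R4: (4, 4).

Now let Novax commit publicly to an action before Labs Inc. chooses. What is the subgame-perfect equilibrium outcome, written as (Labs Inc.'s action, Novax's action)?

(High, R1)

Solve by backward induction (Novax leads).
- R0: Labs Inc. compares 5, 7, 1 and picks Med; Novax would get 7.
- R1: Labs Inc. compares 2, 6, 9 and picks High; Novax would get 9.
- R2: Labs Inc. compares 6, 8, 1 and picks Med; Novax would get 4.
- R3: Labs Inc. compares 3, 5, 3 and picks Med; Novax would get 3.
- R4: Labs Inc. compares 5, 2, 4 and picks Low; Novax would get 6.
Maximizing over 7, 9, 4, 3, 6, Novax chooses R1. Subgame-perfect outcome: (High, R1) with payoffs (9, 9).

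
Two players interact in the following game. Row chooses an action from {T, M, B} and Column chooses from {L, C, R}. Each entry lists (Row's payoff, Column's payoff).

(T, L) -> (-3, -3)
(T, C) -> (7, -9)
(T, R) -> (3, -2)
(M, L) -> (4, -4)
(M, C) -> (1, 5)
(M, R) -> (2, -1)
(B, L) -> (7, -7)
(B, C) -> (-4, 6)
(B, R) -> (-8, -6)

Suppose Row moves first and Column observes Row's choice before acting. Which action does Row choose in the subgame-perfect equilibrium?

Column best-responds to each possible Row move:
- T: BR = R, leader payoff 3.
- M: BR = C, leader payoff 1.
- B: BR = C, leader payoff -4.
Row's induced payoffs are 3, 1, -4, so Row commits to T. Subgame-perfect outcome: (T, R) with payoffs (3, -2).

T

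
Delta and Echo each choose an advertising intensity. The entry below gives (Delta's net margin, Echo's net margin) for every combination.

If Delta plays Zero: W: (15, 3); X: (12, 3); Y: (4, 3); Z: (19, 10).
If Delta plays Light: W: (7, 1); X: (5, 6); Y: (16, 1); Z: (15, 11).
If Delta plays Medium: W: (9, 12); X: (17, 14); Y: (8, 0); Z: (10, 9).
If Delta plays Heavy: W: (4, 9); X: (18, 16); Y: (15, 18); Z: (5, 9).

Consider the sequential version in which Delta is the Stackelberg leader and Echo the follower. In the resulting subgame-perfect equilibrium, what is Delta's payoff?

Backward induction with Delta moving first.
- Zero → Echo plays Z (best of 3, 3, 3, 10); Delta gets 19.
- Light → Echo plays Z (best of 1, 6, 1, 11); Delta gets 15.
- Medium → Echo plays X (best of 12, 14, 0, 9); Delta gets 17.
- Heavy → Echo plays Y (best of 9, 16, 18, 9); Delta gets 15.
Among 19, 15, 17, 15, the best is 19 at Zero. Subgame-perfect outcome: (Zero, Z) with payoffs (19, 10).

19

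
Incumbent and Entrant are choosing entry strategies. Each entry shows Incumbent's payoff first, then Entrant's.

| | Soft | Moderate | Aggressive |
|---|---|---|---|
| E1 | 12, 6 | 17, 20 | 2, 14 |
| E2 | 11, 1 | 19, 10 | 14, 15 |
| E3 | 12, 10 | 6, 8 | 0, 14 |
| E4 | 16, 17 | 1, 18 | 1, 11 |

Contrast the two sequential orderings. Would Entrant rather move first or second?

If Incumbent leads: Entrant's best replies are E1→Moderate, E2→Aggressive, E3→Aggressive, E4→Moderate; Incumbent's induced payoffs 17, 14, 0, 1; outcome (E1, Moderate), payoffs (17, 20).
If Entrant leads: Incumbent's best replies are Soft→E4, Moderate→E2, Aggressive→E2; Entrant's induced payoffs 17, 10, 15; outcome (E4, Soft), payoffs (16, 17).
Entrant gets 17 moving first and 20 moving second, so Entrant prefers to move second.

second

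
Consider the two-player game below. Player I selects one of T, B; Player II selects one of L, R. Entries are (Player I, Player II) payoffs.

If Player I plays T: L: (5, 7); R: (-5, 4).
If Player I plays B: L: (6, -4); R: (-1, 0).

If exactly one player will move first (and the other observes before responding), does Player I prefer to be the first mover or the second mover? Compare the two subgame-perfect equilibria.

If Player I leads: Player II's best replies are T→L, B→R; Player I's induced payoffs 5, -1; outcome (T, L), payoffs (5, 7).
If Player II leads: Player I's best replies are L→B, R→B; Player II's induced payoffs -4, 0; outcome (B, R), payoffs (-1, 0).
Player I gets 5 moving first and -1 moving second, so Player I prefers to move first.

first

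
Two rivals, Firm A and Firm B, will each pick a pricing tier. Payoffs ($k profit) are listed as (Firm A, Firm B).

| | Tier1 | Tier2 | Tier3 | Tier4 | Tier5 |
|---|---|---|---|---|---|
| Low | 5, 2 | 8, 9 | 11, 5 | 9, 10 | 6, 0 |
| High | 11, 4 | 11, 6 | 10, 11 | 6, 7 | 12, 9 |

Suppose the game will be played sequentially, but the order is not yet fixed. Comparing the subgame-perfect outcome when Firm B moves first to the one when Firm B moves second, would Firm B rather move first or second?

second

If Firm A leads: Firm B's best replies are Low→Tier4, High→Tier3; Firm A's induced payoffs 9, 10; outcome (High, Tier3), payoffs (10, 11).
If Firm B leads: Firm A's best replies are Tier1→High, Tier2→High, Tier3→Low, Tier4→Low, Tier5→High; Firm B's induced payoffs 4, 6, 5, 10, 9; outcome (Low, Tier4), payoffs (9, 10).
Firm B gets 10 moving first and 11 moving second, so Firm B prefers to move second.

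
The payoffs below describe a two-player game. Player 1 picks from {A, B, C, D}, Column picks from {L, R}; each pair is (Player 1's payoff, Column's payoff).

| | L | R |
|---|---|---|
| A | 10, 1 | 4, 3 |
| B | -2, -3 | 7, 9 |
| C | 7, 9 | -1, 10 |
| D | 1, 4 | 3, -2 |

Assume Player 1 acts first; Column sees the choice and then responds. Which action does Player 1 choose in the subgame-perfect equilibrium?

Backward induction with Player 1 moving first.
- A: BR = R, leader payoff 4.
- B: BR = R, leader payoff 7.
- C: BR = R, leader payoff -1.
- D: BR = L, leader payoff 1.
Maximizing over 4, 7, -1, 1, Player 1 chooses B. Subgame-perfect outcome: (B, R) with payoffs (7, 9).

B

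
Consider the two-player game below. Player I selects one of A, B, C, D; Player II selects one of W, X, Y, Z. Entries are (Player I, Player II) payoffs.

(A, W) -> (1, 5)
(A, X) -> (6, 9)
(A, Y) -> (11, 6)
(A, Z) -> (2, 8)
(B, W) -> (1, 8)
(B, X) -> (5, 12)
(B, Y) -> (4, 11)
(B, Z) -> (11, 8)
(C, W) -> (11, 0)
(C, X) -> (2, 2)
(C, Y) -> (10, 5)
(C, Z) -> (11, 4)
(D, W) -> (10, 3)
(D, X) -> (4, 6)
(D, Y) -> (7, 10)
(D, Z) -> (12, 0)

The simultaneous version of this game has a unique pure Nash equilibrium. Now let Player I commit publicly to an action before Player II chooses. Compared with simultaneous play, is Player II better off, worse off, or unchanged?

worse off

Work backward from Player II's decision.
- A: BR = X, leader payoff 6.
- B: BR = X, leader payoff 5.
- C: BR = Y, leader payoff 10.
- D: BR = Y, leader payoff 7.
Player I's induced payoffs are 6, 5, 10, 7, so Player I commits to C. Subgame-perfect outcome: (C, Y) with payoffs (10, 5).
Under simultaneous play:
Player I's best replies: W→C; X→A; Y→A; Z→D.
Player II's best replies: A→X; B→X; C→Y; D→Y.
Only (A, X) has each player best-responding; Nash payoffs (6, 9).
Player II earns 5 sequentially versus 9 at the Nash outcome: worse off.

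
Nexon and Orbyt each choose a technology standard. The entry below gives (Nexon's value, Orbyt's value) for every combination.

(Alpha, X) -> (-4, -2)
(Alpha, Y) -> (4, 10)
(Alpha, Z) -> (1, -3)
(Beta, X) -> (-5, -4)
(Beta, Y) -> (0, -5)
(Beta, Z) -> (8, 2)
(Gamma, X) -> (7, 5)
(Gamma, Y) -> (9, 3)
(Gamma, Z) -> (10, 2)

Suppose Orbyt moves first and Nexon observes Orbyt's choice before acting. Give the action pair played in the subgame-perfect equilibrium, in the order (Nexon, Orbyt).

(Gamma, X)

Solve by backward induction (Orbyt leads).
- X: BR = Gamma, leader payoff 5.
- Y: BR = Gamma, leader payoff 3.
- Z: BR = Gamma, leader payoff 2.
Among 5, 3, 2, the best is 5 at X. Subgame-perfect outcome: (Gamma, X) with payoffs (7, 5).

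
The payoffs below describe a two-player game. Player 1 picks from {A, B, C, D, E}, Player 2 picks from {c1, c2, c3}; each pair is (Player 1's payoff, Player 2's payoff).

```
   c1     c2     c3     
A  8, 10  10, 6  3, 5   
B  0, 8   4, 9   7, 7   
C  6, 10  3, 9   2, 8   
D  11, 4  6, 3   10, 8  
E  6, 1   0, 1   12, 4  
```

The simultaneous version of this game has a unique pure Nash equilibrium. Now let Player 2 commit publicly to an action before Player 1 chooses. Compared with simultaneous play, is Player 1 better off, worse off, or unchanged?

worse off

Work backward from Player 1's decision.
- c1: Player 1 compares 8, 0, 6, 11, 6 and picks D; Player 2 would get 4.
- c2: Player 1 compares 10, 4, 3, 6, 0 and picks A; Player 2 would get 6.
- c3: Player 1 compares 3, 7, 2, 10, 12 and picks E; Player 2 would get 4.
Maximizing over 4, 6, 4, Player 2 chooses c2. Subgame-perfect outcome: (A, c2) with payoffs (10, 6).
Under simultaneous play:
Player 1's best replies: c1→D; c2→A; c3→E.
Player 2's best replies: A→c1; B→c2; C→c1; D→c3; E→c3.
Only (E, c3) has each player best-responding; Nash payoffs (12, 4).
Player 1 earns 10 sequentially versus 12 at the Nash outcome: worse off.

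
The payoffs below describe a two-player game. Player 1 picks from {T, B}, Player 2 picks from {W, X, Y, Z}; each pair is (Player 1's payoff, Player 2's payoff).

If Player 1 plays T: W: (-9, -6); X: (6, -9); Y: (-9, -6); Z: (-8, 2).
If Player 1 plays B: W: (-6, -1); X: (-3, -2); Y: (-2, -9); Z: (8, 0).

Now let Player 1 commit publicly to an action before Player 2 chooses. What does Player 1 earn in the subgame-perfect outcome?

Player 2 best-responds to each possible Player 1 move:
- T: BR = Z, leader payoff -8.
- B: BR = Z, leader payoff 8.
Player 1's induced payoffs are -8, 8, so Player 1 commits to B. Subgame-perfect outcome: (B, Z) with payoffs (8, 0).

8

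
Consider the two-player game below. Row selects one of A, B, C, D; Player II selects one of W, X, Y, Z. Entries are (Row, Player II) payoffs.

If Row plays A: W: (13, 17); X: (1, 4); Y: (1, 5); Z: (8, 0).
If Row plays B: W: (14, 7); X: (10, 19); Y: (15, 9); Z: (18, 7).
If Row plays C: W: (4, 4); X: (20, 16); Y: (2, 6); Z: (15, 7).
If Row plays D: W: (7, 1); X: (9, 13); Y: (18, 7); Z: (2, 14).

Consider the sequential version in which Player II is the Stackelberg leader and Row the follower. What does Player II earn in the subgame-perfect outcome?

16

Work backward from Row's decision.
- W → Row plays B (best of 13, 14, 4, 7); Player II gets 7.
- X → Row plays C (best of 1, 10, 20, 9); Player II gets 16.
- Y → Row plays D (best of 1, 15, 2, 18); Player II gets 7.
- Z → Row plays B (best of 8, 18, 15, 2); Player II gets 7.
Among 7, 16, 7, 7, the best is 16 at X. Subgame-perfect outcome: (C, X) with payoffs (20, 16).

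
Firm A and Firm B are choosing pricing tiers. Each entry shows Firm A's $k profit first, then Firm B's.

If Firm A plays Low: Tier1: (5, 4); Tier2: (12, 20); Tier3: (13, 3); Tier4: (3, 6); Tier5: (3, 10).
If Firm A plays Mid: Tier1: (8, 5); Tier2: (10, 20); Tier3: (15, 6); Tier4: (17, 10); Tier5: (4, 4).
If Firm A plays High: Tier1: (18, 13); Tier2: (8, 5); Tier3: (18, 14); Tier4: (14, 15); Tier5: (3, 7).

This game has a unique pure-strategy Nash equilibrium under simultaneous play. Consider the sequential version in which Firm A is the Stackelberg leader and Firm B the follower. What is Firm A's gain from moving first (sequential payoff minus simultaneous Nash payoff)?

Work backward from Firm B's decision.
- Low: BR = Tier2, leader payoff 12.
- Mid: BR = Tier2, leader payoff 10.
- High: BR = Tier4, leader payoff 14.
Maximizing over 12, 10, 14, Firm A chooses High. Subgame-perfect outcome: (High, Tier4) with payoffs (14, 15).
Now find the simultaneous Nash equilibrium.
Firm A's best replies: Tier1→High; Tier2→Low; Tier3→High; Tier4→Mid; Tier5→Mid.
Firm B's best replies: Low→Tier2; Mid→Tier2; High→Tier4.
Only (Low, Tier2) has each player best-responding; Nash payoffs (12, 20).
Firm A's commitment gain: 14 − 12 = 2.

2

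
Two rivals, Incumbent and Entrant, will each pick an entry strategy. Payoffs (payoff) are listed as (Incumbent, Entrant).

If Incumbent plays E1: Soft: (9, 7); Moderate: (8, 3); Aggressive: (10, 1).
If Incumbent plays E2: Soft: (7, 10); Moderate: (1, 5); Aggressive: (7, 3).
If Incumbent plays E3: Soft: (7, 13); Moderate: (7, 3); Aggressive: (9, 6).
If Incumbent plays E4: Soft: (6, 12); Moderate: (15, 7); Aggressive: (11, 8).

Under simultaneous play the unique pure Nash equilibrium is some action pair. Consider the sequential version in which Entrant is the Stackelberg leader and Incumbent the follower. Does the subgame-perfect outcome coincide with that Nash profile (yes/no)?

Solve by backward induction (Entrant leads).
- Soft → Incumbent plays E1 (best of 9, 7, 7, 6); Entrant gets 7.
- Moderate → Incumbent plays E4 (best of 8, 1, 7, 15); Entrant gets 7.
- Aggressive → Incumbent plays E4 (best of 10, 7, 9, 11); Entrant gets 8.
Among 7, 7, 8, the best is 8 at Aggressive. Subgame-perfect outcome: (E4, Aggressive) with payoffs (11, 8).
For the simultaneous game, intersect best replies.
Incumbent's best replies: Soft→E1; Moderate→E4; Aggressive→E4.
Entrant's best replies: E1→Soft; E2→Soft; E3→Soft; E4→Soft.
Only (E1, Soft) has each player best-responding; Nash payoffs (9, 7).
Sequential outcome (E4, Aggressive) differs from the Nash profile (E1, Soft).

no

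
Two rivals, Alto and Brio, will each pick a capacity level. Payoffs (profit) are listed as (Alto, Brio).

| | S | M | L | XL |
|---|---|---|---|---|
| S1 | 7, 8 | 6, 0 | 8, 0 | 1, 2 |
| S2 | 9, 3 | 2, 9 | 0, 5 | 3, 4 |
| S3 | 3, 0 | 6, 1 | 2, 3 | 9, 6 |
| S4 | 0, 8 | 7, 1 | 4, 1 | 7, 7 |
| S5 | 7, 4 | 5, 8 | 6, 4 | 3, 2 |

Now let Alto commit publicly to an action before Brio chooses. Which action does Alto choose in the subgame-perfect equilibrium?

S3

Work backward from Brio's decision.
- S1: BR = S, leader payoff 7.
- S2: BR = M, leader payoff 2.
- S3: BR = XL, leader payoff 9.
- S4: BR = S, leader payoff 0.
- S5: BR = M, leader payoff 5.
Among 7, 2, 9, 0, 5, the best is 9 at S3. Subgame-perfect outcome: (S3, XL) with payoffs (9, 6).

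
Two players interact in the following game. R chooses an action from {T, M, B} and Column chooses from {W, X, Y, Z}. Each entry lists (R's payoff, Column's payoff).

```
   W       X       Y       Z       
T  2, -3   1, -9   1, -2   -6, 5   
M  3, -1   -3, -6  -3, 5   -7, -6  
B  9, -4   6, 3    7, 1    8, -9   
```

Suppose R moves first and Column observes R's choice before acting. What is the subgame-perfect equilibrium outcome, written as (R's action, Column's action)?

Column best-responds to each possible R move:
- T → Column plays Z (best of -3, -9, -2, 5); R gets -6.
- M → Column plays Y (best of -1, -6, 5, -6); R gets -3.
- B → Column plays X (best of -4, 3, 1, -9); R gets 6.
Maximizing over -6, -3, 6, R chooses B. Subgame-perfect outcome: (B, X) with payoffs (6, 3).

(B, X)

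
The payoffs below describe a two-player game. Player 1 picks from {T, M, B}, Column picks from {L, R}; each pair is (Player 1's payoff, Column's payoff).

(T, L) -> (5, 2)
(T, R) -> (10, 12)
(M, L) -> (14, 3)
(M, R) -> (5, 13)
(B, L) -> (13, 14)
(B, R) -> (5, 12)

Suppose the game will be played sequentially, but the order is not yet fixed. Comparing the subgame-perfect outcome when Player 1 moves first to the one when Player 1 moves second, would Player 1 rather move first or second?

first

If Player 1 leads: Column's best replies are T→R, M→R, B→L; Player 1's induced payoffs 10, 5, 13; outcome (B, L), payoffs (13, 14).
If Column leads: Player 1's best replies are L→M, R→T; Column's induced payoffs 3, 12; outcome (T, R), payoffs (10, 12).
Player 1 gets 13 moving first and 10 moving second, so Player 1 prefers to move first.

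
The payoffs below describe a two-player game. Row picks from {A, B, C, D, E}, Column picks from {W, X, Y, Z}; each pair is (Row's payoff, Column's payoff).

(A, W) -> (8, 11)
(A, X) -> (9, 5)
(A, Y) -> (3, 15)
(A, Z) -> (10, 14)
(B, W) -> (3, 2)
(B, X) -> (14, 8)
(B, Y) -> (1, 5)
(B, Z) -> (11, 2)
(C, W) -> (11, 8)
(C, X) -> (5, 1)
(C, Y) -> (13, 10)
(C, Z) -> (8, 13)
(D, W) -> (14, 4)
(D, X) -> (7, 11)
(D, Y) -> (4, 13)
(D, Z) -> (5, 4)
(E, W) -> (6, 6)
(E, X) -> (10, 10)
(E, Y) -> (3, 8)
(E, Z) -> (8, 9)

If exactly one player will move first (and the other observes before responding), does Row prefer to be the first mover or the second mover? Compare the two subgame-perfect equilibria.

If Row leads: Column's best replies are A→Y, B→X, C→Z, D→Y, E→X; Row's induced payoffs 3, 14, 8, 4, 10; outcome (B, X), payoffs (14, 8).
If Column leads: Row's best replies are W→D, X→B, Y→C, Z→B; Column's induced payoffs 4, 8, 10, 2; outcome (C, Y), payoffs (13, 10).
Row gets 14 moving first and 13 moving second, so Row prefers to move first.

first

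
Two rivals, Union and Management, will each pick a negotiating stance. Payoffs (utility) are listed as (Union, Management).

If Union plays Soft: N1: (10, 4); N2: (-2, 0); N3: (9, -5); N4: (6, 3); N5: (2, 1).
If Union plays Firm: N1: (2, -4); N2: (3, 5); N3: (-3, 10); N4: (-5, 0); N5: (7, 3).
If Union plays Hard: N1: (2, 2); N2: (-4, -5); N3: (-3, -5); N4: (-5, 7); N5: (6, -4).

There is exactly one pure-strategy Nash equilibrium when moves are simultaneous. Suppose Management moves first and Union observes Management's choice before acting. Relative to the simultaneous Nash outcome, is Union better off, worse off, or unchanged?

worse off

Union best-responds to each possible Management move:
- N1 → Union plays Soft (best of 10, 2, 2); Management gets 4.
- N2 → Union plays Firm (best of -2, 3, -4); Management gets 5.
- N3 → Union plays Soft (best of 9, -3, -3); Management gets -5.
- N4 → Union plays Soft (best of 6, -5, -5); Management gets 3.
- N5 → Union plays Firm (best of 2, 7, 6); Management gets 3.
Among 4, 5, -5, 3, 3, the best is 5 at N2. Subgame-perfect outcome: (Firm, N2) with payoffs (3, 5).
Under simultaneous play:
Union's best replies: N1→Soft; N2→Firm; N3→Soft; N4→Soft; N5→Firm.
Management's best replies: Soft→N1; Firm→N3; Hard→N4.
The unique mutual best reply is (Soft, N1), giving (10, 4).
Union earns 3 sequentially versus 10 at the Nash outcome: worse off.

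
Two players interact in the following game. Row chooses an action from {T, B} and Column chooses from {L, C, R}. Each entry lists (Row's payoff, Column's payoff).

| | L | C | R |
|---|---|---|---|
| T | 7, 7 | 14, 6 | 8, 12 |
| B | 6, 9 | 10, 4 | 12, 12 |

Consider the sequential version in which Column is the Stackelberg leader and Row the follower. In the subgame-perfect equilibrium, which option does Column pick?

Work backward from Row's decision.
- L: BR = T, leader payoff 7.
- C: BR = T, leader payoff 6.
- R: BR = B, leader payoff 12.
Among 7, 6, 12, the best is 12 at R. Subgame-perfect outcome: (B, R) with payoffs (12, 12).

R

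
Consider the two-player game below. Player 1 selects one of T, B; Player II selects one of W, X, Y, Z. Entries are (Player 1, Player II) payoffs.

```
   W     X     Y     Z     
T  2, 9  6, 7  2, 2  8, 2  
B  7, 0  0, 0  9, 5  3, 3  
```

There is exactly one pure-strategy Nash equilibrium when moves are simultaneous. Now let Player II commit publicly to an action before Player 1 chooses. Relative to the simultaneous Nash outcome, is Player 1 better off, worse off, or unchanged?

worse off

Backward induction with Player II moving first.
- W → Player 1 plays B (best of 2, 7); Player II gets 0.
- X → Player 1 plays T (best of 6, 0); Player II gets 7.
- Y → Player 1 plays B (best of 2, 9); Player II gets 5.
- Z → Player 1 plays T (best of 8, 3); Player II gets 2.
Maximizing over 0, 7, 5, 2, Player II chooses X. Subgame-perfect outcome: (T, X) with payoffs (6, 7).
Under simultaneous play:
Player 1's best replies: W→B; X→T; Y→B; Z→T.
Player II's best replies: T→W; B→Y.
The unique mutual best reply is (B, Y), giving (9, 5).
Player 1 earns 6 sequentially versus 9 at the Nash outcome: worse off.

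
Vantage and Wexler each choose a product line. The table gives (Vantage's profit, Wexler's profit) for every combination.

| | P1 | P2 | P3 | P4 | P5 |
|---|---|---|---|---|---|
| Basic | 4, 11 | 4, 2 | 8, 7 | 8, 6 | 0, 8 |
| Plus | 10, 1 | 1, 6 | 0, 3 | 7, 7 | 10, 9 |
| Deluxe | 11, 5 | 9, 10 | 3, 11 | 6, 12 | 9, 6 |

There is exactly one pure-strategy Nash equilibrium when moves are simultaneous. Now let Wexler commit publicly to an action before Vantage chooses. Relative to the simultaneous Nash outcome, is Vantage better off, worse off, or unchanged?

Solve by backward induction (Wexler leads).
- P1: Vantage compares 4, 10, 11 and picks Deluxe; Wexler would get 5.
- P2: Vantage compares 4, 1, 9 and picks Deluxe; Wexler would get 10.
- P3: Vantage compares 8, 0, 3 and picks Basic; Wexler would get 7.
- P4: Vantage compares 8, 7, 6 and picks Basic; Wexler would get 6.
- P5: Vantage compares 0, 10, 9 and picks Plus; Wexler would get 9.
Among 5, 10, 7, 6, 9, the best is 10 at P2. Subgame-perfect outcome: (Deluxe, P2) with payoffs (9, 10).
Now find the simultaneous Nash equilibrium.
Vantage's best replies: P1→Deluxe; P2→Deluxe; P3→Basic; P4→Basic; P5→Plus.
Wexler's best replies: Basic→P1; Plus→P5; Deluxe→P4.
Only (Plus, P5) has each player best-responding; Nash payoffs (10, 9).
Vantage earns 9 sequentially versus 10 at the Nash outcome: worse off.

worse off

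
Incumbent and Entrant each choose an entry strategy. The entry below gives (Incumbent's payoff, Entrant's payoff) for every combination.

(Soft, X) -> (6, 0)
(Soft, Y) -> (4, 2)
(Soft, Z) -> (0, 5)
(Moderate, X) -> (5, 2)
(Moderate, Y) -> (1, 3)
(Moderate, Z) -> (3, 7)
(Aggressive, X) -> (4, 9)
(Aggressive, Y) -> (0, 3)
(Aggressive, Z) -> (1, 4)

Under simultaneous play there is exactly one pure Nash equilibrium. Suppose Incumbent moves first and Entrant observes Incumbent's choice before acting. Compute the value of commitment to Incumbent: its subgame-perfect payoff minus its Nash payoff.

1

Work backward from Entrant's decision.
- Soft: Entrant compares 0, 2, 5 and picks Z; Incumbent would get 0.
- Moderate: Entrant compares 2, 3, 7 and picks Z; Incumbent would get 3.
- Aggressive: Entrant compares 9, 3, 4 and picks X; Incumbent would get 4.
Among 0, 3, 4, the best is 4 at Aggressive. Subgame-perfect outcome: (Aggressive, X) with payoffs (4, 9).
Under simultaneous play:
Incumbent's best replies: X→Soft; Y→Soft; Z→Moderate.
Entrant's best replies: Soft→Z; Moderate→Z; Aggressive→X.
The unique mutual best reply is (Moderate, Z), giving (3, 7).
Incumbent's commitment gain: 4 − 3 = 1.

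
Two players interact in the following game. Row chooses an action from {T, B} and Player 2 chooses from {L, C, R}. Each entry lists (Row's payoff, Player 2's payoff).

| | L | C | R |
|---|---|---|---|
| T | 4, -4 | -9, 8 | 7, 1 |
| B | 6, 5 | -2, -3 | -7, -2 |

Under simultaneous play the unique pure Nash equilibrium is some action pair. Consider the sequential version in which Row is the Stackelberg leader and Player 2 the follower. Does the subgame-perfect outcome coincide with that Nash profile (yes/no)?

Backward induction with Row moving first.
- T: Player 2 compares -4, 8, 1 and picks C; Row would get -9.
- B: Player 2 compares 5, -3, -2 and picks L; Row would get 6.
Row's induced payoffs are -9, 6, so Row commits to B. Subgame-perfect outcome: (B, L) with payoffs (6, 5).
Now find the simultaneous Nash equilibrium.
Row's best replies: L→B; C→B; R→T.
Player 2's best replies: T→C; B→L.
The unique mutual best reply is (B, L), giving (6, 5).
Sequential outcome (B, L) coincides with the Nash profile (B, L).

yes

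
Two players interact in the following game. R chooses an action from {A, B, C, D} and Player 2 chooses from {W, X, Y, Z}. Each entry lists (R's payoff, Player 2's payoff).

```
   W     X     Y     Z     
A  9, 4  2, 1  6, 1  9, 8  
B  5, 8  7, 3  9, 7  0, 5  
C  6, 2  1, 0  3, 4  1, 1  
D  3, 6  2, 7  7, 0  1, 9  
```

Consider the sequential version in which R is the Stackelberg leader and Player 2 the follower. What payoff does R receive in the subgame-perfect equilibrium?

Work backward from Player 2's decision.
- A → Player 2 plays Z (best of 4, 1, 1, 8); R gets 9.
- B → Player 2 plays W (best of 8, 3, 7, 5); R gets 5.
- C → Player 2 plays Y (best of 2, 0, 4, 1); R gets 3.
- D → Player 2 plays Z (best of 6, 7, 0, 9); R gets 1.
R's induced payoffs are 9, 5, 3, 1, so R commits to A. Subgame-perfect outcome: (A, Z) with payoffs (9, 8).

9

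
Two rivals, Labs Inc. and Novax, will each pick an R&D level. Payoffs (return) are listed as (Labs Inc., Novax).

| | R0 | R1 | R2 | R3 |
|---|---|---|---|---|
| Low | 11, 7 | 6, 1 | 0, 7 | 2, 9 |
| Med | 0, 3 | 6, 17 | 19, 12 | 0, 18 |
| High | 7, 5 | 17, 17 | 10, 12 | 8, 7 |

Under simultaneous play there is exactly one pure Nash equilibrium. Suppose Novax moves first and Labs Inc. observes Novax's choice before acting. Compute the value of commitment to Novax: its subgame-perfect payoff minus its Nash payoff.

Solve by backward induction (Novax leads).
- R0: Labs Inc. compares 11, 0, 7 and picks Low; Novax would get 7.
- R1: Labs Inc. compares 6, 6, 17 and picks High; Novax would get 17.
- R2: Labs Inc. compares 0, 19, 10 and picks Med; Novax would get 12.
- R3: Labs Inc. compares 2, 0, 8 and picks High; Novax would get 7.
Among 7, 17, 12, 7, the best is 17 at R1. Subgame-perfect outcome: (High, R1) with payoffs (17, 17).
For the simultaneous game, intersect best replies.
Labs Inc.'s best replies: R0→Low; R1→High; R2→Med; R3→High.
Novax's best replies: Low→R3; Med→R3; High→R1.
Only (High, R1) has each player best-responding; Nash payoffs (17, 17).
Novax's commitment gain: 17 − 17 = 0.

0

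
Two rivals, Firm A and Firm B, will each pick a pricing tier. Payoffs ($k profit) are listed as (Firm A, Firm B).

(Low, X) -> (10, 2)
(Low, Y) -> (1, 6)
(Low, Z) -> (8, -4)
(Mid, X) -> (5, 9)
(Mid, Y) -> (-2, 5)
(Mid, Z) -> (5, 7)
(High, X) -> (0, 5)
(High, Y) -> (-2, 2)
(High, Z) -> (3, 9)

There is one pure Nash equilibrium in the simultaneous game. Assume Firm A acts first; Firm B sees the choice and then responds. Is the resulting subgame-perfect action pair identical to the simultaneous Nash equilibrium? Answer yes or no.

no

Backward induction with Firm A moving first.
- Low: BR = Y, leader payoff 1.
- Mid: BR = X, leader payoff 5.
- High: BR = Z, leader payoff 3.
Among 1, 5, 3, the best is 5 at Mid. Subgame-perfect outcome: (Mid, X) with payoffs (5, 9).
Under simultaneous play:
Firm A's best replies: X→Low; Y→Low; Z→Low.
Firm B's best replies: Low→Y; Mid→X; High→Z.
Only (Low, Y) has each player best-responding; Nash payoffs (1, 6).
Sequential outcome (Mid, X) differs from the Nash profile (Low, Y).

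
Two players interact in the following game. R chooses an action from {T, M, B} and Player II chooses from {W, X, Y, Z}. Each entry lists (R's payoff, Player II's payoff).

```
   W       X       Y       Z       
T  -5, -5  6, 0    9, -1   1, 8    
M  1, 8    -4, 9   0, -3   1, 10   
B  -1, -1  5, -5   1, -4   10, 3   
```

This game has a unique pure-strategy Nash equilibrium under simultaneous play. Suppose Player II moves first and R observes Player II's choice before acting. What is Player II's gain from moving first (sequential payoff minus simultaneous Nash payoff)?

5

Backward induction with Player II moving first.
- W: BR = M, leader payoff 8.
- X: BR = T, leader payoff 0.
- Y: BR = T, leader payoff -1.
- Z: BR = B, leader payoff 3.
Player II's induced payoffs are 8, 0, -1, 3, so Player II commits to W. Subgame-perfect outcome: (M, W) with payoffs (1, 8).
Now find the simultaneous Nash equilibrium.
R's best replies: W→M; X→T; Y→T; Z→B.
Player II's best replies: T→Z; M→Z; B→Z.
The unique mutual best reply is (B, Z), giving (10, 3).
Player II's commitment gain: 8 − 3 = 5.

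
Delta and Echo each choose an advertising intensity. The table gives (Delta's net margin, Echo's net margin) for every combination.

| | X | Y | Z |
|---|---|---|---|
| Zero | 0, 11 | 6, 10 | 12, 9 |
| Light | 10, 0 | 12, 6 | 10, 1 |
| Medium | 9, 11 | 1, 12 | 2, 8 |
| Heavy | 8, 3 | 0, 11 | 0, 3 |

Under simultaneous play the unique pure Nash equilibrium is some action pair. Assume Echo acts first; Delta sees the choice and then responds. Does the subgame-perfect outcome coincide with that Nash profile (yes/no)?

no

Delta best-responds to each possible Echo move:
- X → Delta plays Light (best of 0, 10, 9, 8); Echo gets 0.
- Y → Delta plays Light (best of 6, 12, 1, 0); Echo gets 6.
- Z → Delta plays Zero (best of 12, 10, 2, 0); Echo gets 9.
Maximizing over 0, 6, 9, Echo chooses Z. Subgame-perfect outcome: (Zero, Z) with payoffs (12, 9).
For the simultaneous game, intersect best replies.
Delta's best replies: X→Light; Y→Light; Z→Zero.
Echo's best replies: Zero→X; Light→Y; Medium→Y; Heavy→Y.
Only (Light, Y) has each player best-responding; Nash payoffs (12, 6).
Sequential outcome (Zero, Z) differs from the Nash profile (Light, Y).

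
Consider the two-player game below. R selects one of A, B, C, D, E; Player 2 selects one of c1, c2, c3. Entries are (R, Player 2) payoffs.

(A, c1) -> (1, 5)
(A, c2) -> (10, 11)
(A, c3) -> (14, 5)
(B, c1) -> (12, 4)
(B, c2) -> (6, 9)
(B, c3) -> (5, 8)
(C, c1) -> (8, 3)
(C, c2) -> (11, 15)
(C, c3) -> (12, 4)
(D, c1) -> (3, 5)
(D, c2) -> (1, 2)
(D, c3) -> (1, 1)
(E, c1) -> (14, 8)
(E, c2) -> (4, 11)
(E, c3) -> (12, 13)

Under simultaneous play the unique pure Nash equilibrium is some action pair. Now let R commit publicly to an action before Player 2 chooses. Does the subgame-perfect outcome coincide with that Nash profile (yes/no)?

no

Solve by backward induction (R leads).
- A: BR = c2, leader payoff 10.
- B: BR = c2, leader payoff 6.
- C: BR = c2, leader payoff 11.
- D: BR = c1, leader payoff 3.
- E: BR = c3, leader payoff 12.
Maximizing over 10, 6, 11, 3, 12, R chooses E. Subgame-perfect outcome: (E, c3) with payoffs (12, 13).
Under simultaneous play:
R's best replies: c1→E; c2→C; c3→A.
Player 2's best replies: A→c2; B→c2; C→c2; D→c1; E→c3.
Only (C, c2) has each player best-responding; Nash payoffs (11, 15).
Sequential outcome (E, c3) differs from the Nash profile (C, c2).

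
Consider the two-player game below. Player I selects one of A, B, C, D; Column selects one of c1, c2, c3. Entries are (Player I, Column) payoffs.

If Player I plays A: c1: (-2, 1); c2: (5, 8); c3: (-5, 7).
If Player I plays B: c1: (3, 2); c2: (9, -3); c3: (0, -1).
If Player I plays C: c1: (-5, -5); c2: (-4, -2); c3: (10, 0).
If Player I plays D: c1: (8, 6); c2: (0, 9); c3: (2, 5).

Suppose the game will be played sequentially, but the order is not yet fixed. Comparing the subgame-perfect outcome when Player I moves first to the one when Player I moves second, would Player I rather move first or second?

If Player I leads: Column's best replies are A→c2, B→c1, C→c3, D→c2; Player I's induced payoffs 5, 3, 10, 0; outcome (C, c3), payoffs (10, 0).
If Column leads: Player I's best replies are c1→D, c2→B, c3→C; Column's induced payoffs 6, -3, 0; outcome (D, c1), payoffs (8, 6).
Player I gets 10 moving first and 8 moving second, so Player I prefers to move first.

first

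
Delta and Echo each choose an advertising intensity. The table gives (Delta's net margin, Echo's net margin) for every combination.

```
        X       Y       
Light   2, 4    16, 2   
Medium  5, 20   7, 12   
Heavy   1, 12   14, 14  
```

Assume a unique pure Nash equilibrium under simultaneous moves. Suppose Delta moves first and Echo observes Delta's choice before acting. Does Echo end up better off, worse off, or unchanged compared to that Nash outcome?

Solve by backward induction (Delta leads).
- Light: Echo compares 4, 2 and picks X; Delta would get 2.
- Medium: Echo compares 20, 12 and picks X; Delta would get 5.
- Heavy: Echo compares 12, 14 and picks Y; Delta would get 14.
Delta's induced payoffs are 2, 5, 14, so Delta commits to Heavy. Subgame-perfect outcome: (Heavy, Y) with payoffs (14, 14).
For the simultaneous game, intersect best replies.
Delta's best replies: X→Medium; Y→Light.
Echo's best replies: Light→X; Medium→X; Heavy→Y.
Only (Medium, X) has each player best-responding; Nash payoffs (5, 20).
Echo earns 14 sequentially versus 20 at the Nash outcome: worse off.

worse off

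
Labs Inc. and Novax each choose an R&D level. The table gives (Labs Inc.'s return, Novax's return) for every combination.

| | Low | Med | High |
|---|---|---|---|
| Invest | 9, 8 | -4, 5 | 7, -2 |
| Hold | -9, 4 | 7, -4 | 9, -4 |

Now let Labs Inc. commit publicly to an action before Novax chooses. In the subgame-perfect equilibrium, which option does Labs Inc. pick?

Backward induction with Labs Inc. moving first.
- Invest: Novax compares 8, 5, -2 and picks Low; Labs Inc. would get 9.
- Hold: Novax compares 4, -4, -4 and picks Low; Labs Inc. would get -9.
Labs Inc.'s induced payoffs are 9, -9, so Labs Inc. commits to Invest. Subgame-perfect outcome: (Invest, Low) with payoffs (9, 8).

Invest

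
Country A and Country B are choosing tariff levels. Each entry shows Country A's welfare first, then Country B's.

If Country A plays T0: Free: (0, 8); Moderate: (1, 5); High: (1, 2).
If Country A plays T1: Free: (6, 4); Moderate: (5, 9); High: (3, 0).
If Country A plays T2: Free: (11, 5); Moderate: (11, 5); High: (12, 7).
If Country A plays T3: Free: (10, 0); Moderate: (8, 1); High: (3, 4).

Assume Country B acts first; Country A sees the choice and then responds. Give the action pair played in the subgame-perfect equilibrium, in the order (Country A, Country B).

Solve by backward induction (Country B leads).
- Free → Country A plays T2 (best of 0, 6, 11, 10); Country B gets 5.
- Moderate → Country A plays T2 (best of 1, 5, 11, 8); Country B gets 5.
- High → Country A plays T2 (best of 1, 3, 12, 3); Country B gets 7.
Among 5, 5, 7, the best is 7 at High. Subgame-perfect outcome: (T2, High) with payoffs (12, 7).

(T2, High)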